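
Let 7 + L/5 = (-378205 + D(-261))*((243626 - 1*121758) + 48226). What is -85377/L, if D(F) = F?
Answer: 85377/321873979055 ≈ 2.6525e-7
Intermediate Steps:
L = -321873979055 (L = -35 + 5*((-378205 - 261)*((243626 - 1*121758) + 48226)) = -35 + 5*(-378466*((243626 - 121758) + 48226)) = -35 + 5*(-378466*(121868 + 48226)) = -35 + 5*(-378466*170094) = -35 + 5*(-64374795804) = -35 - 321873979020 = -321873979055)
-85377/L = -85377/(-321873979055) = -85377*(-1/321873979055) = 85377/321873979055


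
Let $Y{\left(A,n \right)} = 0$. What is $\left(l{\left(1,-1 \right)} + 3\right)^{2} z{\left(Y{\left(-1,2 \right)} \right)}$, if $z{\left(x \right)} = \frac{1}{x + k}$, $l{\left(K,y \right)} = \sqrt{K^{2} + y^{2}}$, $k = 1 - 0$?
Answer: $\left(3 + \sqrt{2}\right)^{2} \approx 19.485$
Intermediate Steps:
$k = 1$ ($k = 1 + 0 = 1$)
$z{\left(x \right)} = \frac{1}{1 + x}$ ($z{\left(x \right)} = \frac{1}{x + 1} = \frac{1}{1 + x}$)
$\left(l{\left(1,-1 \right)} + 3\right)^{2} z{\left(Y{\left(-1,2 \right)} \right)} = \frac{\left(\sqrt{1^{2} + \left(-1\right)^{2}} + 3\right)^{2}}{1 + 0} = \frac{\left(\sqrt{1 + 1} + 3\right)^{2}}{1} = \left(\sqrt{2} + 3\right)^{2} \cdot 1 = \left(3 + \sqrt{2}\right)^{2} \cdot 1 = \left(3 + \sqrt{2}\right)^{2}$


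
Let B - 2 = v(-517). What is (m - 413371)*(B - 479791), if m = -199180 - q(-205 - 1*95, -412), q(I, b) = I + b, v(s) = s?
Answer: 293869942734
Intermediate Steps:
B = -515 (B = 2 - 517 = -515)
m = -198468 (m = -199180 - ((-205 - 1*95) - 412) = -199180 - ((-205 - 95) - 412) = -199180 - (-300 - 412) = -199180 - 1*(-712) = -199180 + 712 = -198468)
(m - 413371)*(B - 479791) = (-198468 - 413371)*(-515 - 479791) = -611839*(-480306) = 293869942734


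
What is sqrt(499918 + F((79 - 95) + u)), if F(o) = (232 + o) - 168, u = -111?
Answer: sqrt(499855) ≈ 707.00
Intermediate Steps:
F(o) = 64 + o
sqrt(499918 + F((79 - 95) + u)) = sqrt(499918 + (64 + ((79 - 95) - 111))) = sqrt(499918 + (64 + (-16 - 111))) = sqrt(499918 + (64 - 127)) = sqrt(499918 - 63) = sqrt(499855)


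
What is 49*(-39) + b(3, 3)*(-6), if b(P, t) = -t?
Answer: -1893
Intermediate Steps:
49*(-39) + b(3, 3)*(-6) = 49*(-39) - 1*3*(-6) = -1911 - 3*(-6) = -1911 + 18 = -1893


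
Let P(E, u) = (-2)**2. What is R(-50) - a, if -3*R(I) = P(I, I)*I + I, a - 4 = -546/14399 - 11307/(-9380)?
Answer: 4524548503/57883980 ≈ 78.166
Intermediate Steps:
a = 99705499/19294660 (a = 4 + (-546/14399 - 11307/(-9380)) = 4 + (-546*1/14399 - 11307*(-1/9380)) = 4 + (-78/2057 + 11307/9380) = 4 + 22526859/19294660 = 99705499/19294660 ≈ 5.1675)
P(E, u) = 4
R(I) = -5*I/3 (R(I) = -(4*I + I)/3 = -5*I/3)
R(-50) - a = -5/3*(-50) - 1*99705499/19294660 = 250/3 - 99705499/19294660 = 4524548503/57883980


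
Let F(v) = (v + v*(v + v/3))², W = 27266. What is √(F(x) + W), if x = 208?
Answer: √30164987794/3 ≈ 57894.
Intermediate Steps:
F(v) = (v + 4*v²/3)² (F(v) = (v + v*(v + v*(⅓)))² = (v + v*(v + v/3))² = (v + v*(4*v/3))² = (v + 4*v²/3)²)
√(F(x) + W) = √((⅑)*208²*(3 + 4*208)² + 27266) = √((⅑)*43264*(3 + 832)² + 27266) = √((⅑)*43264*835² + 27266) = √((⅑)*43264*697225 + 27266) = √(30164742400/9 + 27266) = √(30164987794/9) = √30164987794/3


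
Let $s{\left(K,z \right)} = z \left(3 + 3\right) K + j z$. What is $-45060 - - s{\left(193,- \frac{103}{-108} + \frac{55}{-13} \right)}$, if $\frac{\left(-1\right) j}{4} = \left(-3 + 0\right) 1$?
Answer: $- \frac{293365}{6} \approx -48894.0$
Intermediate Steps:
$j = 12$ ($j = - 4 \left(-3 + 0\right) 1 = - 4 \left(\left(-3\right) 1\right) = \left(-4\right) \left(-3\right) = 12$)
$s{\left(K,z \right)} = 12 z + 6 K z$ ($s{\left(K,z \right)} = z \left(3 + 3\right) K + 12 z = z 6 K + 12 z = 6 z K + 12 z = 6 K z + 12 z = 12 z + 6 K z$)
$-45060 - - s{\left(193,- \frac{103}{-108} + \frac{55}{-13} \right)} = -45060 - - 6 \left(- \frac{103}{-108} + \frac{55}{-13}\right) \left(2 + 193\right) = -45060 - - 6 \left(\left(-103\right) \left(- \frac{1}{108}\right) + 55 \left(- \frac{1}{13}\right)\right) 195 = -45060 - - 6 \left(\frac{103}{108} - \frac{55}{13}\right) 195 = -45060 - - \frac{6 \left(-4601\right) 195}{1404} = -45060 - \left(-1\right) \left(- \frac{23005}{6}\right) = -45060 - \frac{23005}{6} = - \frac{293365}{6}$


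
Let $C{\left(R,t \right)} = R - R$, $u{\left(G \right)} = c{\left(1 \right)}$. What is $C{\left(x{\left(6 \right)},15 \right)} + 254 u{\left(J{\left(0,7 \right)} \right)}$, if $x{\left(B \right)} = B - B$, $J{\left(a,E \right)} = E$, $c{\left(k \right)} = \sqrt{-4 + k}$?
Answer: $254 i \sqrt{3} \approx 439.94 i$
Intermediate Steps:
$u{\left(G \right)} = i \sqrt{3}$ ($u{\left(G \right)} = \sqrt{-4 + 1} = \sqrt{-3} = i \sqrt{3}$)
$x{\left(B \right)} = 0$
$C{\left(R,t \right)} = 0$
$C{\left(x{\left(6 \right)},15 \right)} + 254 u{\left(J{\left(0,7 \right)} \right)} = 0 + 254 i \sqrt{3} = 254 i \sqrt{3}$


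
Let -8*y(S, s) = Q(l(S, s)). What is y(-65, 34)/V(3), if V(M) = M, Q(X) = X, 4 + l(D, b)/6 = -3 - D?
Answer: -29/2 ≈ -14.500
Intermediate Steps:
l(D, b) = -42 - 6*D (l(D, b) = -24 + 6*(-3 - D) = -24 + (-18 - 6*D) = -42 - 6*D)
y(S, s) = 21/4 + 3*S/4 (y(S, s) = -(-42 - 6*S)/8 = 21/4 + 3*S/4)
y(-65, 34)/V(3) = (21/4 + (¾)*(-65))/3 = (21/4 - 195/4)*(⅓) = -87/2*⅓ = -29/2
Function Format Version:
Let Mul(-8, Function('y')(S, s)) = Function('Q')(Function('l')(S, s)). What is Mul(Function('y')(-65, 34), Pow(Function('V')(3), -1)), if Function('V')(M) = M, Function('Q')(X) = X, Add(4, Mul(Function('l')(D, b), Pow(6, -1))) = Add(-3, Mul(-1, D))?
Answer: Rational(-29, 2) ≈ -14.500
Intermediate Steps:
Function('l')(D, b) = Add(-42, Mul(-6, D)) (Function('l')(D, b) = Add(-24, Mul(6, Add(-3, Mul(-1, D)))) = Add(-24, Add(-18, Mul(-6, D))) = Add(-42, Mul(-6, D)))
Function('y')(S, s) = Add(Rational(21, 4), Mul(Rational(3, 4), S)) (Function('y')(S, s) = Mul(Rational(-1, 8), Add(-42, Mul(-6, S))) = Add(Rational(21, 4), Mul(Rational(3, 4), S)))
Mul(Function('y')(-65, 34), Pow(Function('V')(3), -1)) = Mul(Add(Rational(21, 4), Mul(Rational(3, 4), -65)), Pow(3, -1)) = Mul(Add(Rational(21, 4), Rational(-195, 4)), Rational(1, 3)) = Mul(Rational(-87, 2), Rational(1, 3)) = Rational(-29, 2)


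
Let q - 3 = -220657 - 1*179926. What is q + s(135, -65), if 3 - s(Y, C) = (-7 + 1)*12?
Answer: -400505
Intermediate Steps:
s(Y, C) = 75 (s(Y, C) = 3 - (-7 + 1)*12 = 3 - (-6)*12 = 3 - 1*(-72) = 3 + 72 = 75)
q = -400580 (q = 3 + (-220657 - 1*179926) = 3 + (-220657 - 179926) = 3 - 400583 = -400580)
q + s(135, -65) = -400580 + 75 = -400505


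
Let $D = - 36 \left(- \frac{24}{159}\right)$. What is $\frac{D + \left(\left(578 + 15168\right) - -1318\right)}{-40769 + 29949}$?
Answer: $- \frac{45234}{28673} \approx -1.5776$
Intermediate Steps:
$D = \frac{288}{53}$ ($D = - 36 \left(\left(-24\right) \frac{1}{159}\right) = \left(-36\right) \left(- \frac{8}{53}\right) = \frac{288}{53} \approx 5.434$)
$\frac{D + \left(\left(578 + 15168\right) - -1318\right)}{-40769 + 29949} = \frac{\frac{288}{53} + \left(\left(578 + 15168\right) - -1318\right)}{-40769 + 29949} = \frac{\frac{288}{53} + \left(15746 + 1318\right)}{-10820} = \left(\frac{288}{53} + 17064\right) \left(- \frac{1}{10820}\right) = \frac{904680}{53} \left(- \frac{1}{10820}\right) = - \frac{45234}{28673}$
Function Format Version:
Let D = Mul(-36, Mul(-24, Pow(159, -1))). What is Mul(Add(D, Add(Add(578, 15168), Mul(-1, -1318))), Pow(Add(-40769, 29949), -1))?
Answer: Rational(-45234, 28673) ≈ -1.5776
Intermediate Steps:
D = Rational(288, 53) (D = Mul(-36, Mul(-24, Rational(1, 159))) = Mul(-36, Rational(-8, 53)) = Rational(288, 53) ≈ 5.4340)
Mul(Add(D, Add(Add(578, 15168), Mul(-1, -1318))), Pow(Add(-40769, 29949), -1)) = Mul(Add(Rational(288, 53), Add(Add(578, 15168), Mul(-1, -1318))), Pow(Add(-40769, 29949), -1)) = Mul(Add(Rational(288, 53), Add(15746, 1318)), Pow(-10820, -1)) = Mul(Add(Rational(288, 53), 17064), Rational(-1, 10820)) = Mul(Rational(904680, 53), Rational(-1, 10820)) = Rational(-45234, 28673)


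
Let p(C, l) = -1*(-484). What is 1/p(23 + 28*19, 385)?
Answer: 1/484 ≈ 0.0020661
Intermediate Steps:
p(C, l) = 484
1/p(23 + 28*19, 385) = 1/484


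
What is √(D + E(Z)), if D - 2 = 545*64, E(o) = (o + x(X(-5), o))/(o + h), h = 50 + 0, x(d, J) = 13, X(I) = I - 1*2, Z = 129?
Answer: 6*√31046655/179 ≈ 186.77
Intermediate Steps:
X(I) = -2 + I (X(I) = I - 2 = -2 + I)
h = 50
E(o) = (13 + o)/(50 + o) (E(o) = (o + 13)/(o + 50) = (13 + o)/(50 + o))
D = 34882 (D = 2 + 545*64 = 2 + 34880 = 34882)
√(D + E(Z)) = √(34882 + (13 + 129)/(50 + 129)) = √(34882 + 142/179) = √(6244020/179) = 6*√31046655/179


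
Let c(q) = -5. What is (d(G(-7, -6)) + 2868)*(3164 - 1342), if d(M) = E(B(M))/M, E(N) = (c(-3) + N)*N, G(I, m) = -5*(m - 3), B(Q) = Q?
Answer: 5298376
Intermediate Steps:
G(I, m) = 15 - 5*m (G(I, m) = -5*(-3 + m) = 15 - 5*m)
E(N) = N*(-5 + N) (E(N) = (-5 + N)*N = N*(-5 + N))
d(M) = -5 + M (d(M) = (M*(-5 + M))/M = -5 + M)
(d(G(-7, -6)) + 2868)*(3164 - 1342) = ((-5 + (15 - 5*(-6))) + 2868)*(3164 - 1342) = ((-5 + (15 + 30)) + 2868)*1822 = ((-5 + 45) + 2868)*1822 = (40 + 2868)*1822 = 2908*1822 = 5298376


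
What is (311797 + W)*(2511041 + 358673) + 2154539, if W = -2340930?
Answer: -5823029223423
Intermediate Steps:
(311797 + W)*(2511041 + 358673) + 2154539 = (311797 - 2340930)*(2511041 + 358673) + 2154539 = -2029133*2869714 + 2154539 = -5823031377962 + 2154539 = -5823029223423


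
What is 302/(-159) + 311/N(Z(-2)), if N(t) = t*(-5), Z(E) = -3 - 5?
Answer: 37369/6360 ≈ 5.8756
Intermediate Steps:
Z(E) = -8
N(t) = -5*t
302/(-159) + 311/N(Z(-2)) = 302/(-159) + 311/((-5*(-8))) = 302*(-1/159) + 311/40 = -302/159 + 311*(1/40) = -302/159 + 311/40 = 37369/6360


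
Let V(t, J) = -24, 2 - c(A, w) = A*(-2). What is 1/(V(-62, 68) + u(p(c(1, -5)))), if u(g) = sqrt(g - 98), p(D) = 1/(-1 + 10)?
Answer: -216/6065 - 3*I*sqrt(881)/6065 ≈ -0.035614 - 0.014682*I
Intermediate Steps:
c(A, w) = 2 + 2*A (c(A, w) = 2 - A*(-2) = 2 - (-2)*A = 2 + 2*A)
p(D) = 1/9
u(g) = sqrt(-98 + g)
1/(V(-62, 68) + u(p(c(1, -5)))) = 1/(-24 + sqrt(-98 + 1/9)) = 1/(-24 + sqrt(-881/9)) = 1/(-24 + I*sqrt(881)/3)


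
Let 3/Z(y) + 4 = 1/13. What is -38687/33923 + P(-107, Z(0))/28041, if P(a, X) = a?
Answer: -1088451928/951234843 ≈ -1.1443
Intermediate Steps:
Z(y) = -13/17 (Z(y) = 3/(-4 + 1/13) = 3/(-51/13) = 3*(-13/51) = -13/17)
-38687/33923 + P(-107, Z(0))/28041 = -38687/33923 - 107/28041 = -1088451928/951234843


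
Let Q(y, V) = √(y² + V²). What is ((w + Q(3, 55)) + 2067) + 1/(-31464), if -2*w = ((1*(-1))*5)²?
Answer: 64642787/31464 + √3034 ≈ 2109.6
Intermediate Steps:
w = -25/2 (w = -((1*(-1))*5)²/2 = -(-1*5)²/2 = -½*(-5)² = -½*25 = -25/2 ≈ -12.500)
Q(y, V) = √(V² + y²)
((w + Q(3, 55)) + 2067) + 1/(-31464) = ((-25/2 + √(55² + 3²)) + 2067) + 1/(-31464) = ((-25/2 + √(3025 + 9)) + 2067) - 1/31464 = ((-25/2 + √3034) + 2067) - 1/31464 = (4109/2 + √3034) - 1/31464 = 64642787/31464 + √3034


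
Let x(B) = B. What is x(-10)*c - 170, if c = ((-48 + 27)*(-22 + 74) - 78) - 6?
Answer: 11590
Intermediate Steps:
c = -1176 (c = (-21*52 - 78) - 6 = (-1092 - 78) - 6 = -1170 - 6 = -1176)
x(-10)*c - 170 = -10*(-1176) - 170 = 11760 - 170 = 11590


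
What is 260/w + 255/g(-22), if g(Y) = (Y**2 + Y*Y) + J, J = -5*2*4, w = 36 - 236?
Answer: -4757/4640 ≈ -1.0252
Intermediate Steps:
w = -200
J = -40 (J = -10*4 = -40)
g(Y) = -40 + 2*Y**2 (g(Y) = (Y**2 + Y*Y) - 40 = (Y**2 + Y**2) - 40 = 2*Y**2 - 40 = -40 + 2*Y**2)
260/w + 255/g(-22) = 260/(-200) + 255/(-40 + 2*(-22)**2) = 260*(-1/200) + 255/(-40 + 2*484) = -13/10 + 255/(-40 + 968) = -13/10 + 255/928 = -4757/4640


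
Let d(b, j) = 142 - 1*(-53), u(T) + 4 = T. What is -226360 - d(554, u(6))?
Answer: -226555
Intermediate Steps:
u(T) = -4 + T
d(b, j) = 195 (d(b, j) = 142 + 53 = 195)
-226360 - d(554, u(6)) = -226360 - 1*195 = -226360 - 195 = -226555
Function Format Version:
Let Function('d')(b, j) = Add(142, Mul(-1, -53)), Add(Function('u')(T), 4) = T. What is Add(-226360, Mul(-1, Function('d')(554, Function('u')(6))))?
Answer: -226555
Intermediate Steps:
Function('u')(T) = Add(-4, T)
Function('d')(b, j) = 195 (Function('d')(b, j) = Add(142, 53) = 195)
Add(-226360, Mul(-1, Function('d')(554, Function('u')(6)))) = Add(-226360, Mul(-1, 195)) = Add(-226360, -195) = -226555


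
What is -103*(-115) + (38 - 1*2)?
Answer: 11881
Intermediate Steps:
-103*(-115) + (38 - 1*2) = 11845 + (38 - 2) = 11845 + 36 = 11881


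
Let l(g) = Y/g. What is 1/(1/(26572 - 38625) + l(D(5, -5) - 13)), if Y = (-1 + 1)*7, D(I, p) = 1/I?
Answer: -12053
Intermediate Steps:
Y = 0 (Y = 0*7 = 0)
l(g) = 0 (l(g) = 0/g = 0)
1/(1/(26572 - 38625) + l(D(5, -5) - 13)) = 1/(1/(26572 - 38625) + 0) = 1/(1/(-12053) + 0) = 1/(-1/12053 + 0) = 1/(-1/12053) = -12053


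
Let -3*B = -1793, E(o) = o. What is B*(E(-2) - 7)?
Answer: -5379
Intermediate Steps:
B = 1793/3 (B = -⅓*(-1793) = 1793/3 ≈ 597.67)
B*(E(-2) - 7) = 1793*(-2 - 7)/3 = (1793/3)*(-9) = -5379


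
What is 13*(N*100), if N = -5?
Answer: -6500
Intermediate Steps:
13*(N*100) = 13*(-5*100) = 13*(-500) = -6500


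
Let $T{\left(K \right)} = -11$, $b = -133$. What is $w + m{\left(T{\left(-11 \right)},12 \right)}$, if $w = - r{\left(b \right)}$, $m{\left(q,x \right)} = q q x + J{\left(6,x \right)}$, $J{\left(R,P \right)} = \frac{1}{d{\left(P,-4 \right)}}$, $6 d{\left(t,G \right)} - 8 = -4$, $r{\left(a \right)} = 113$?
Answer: $\frac{2681}{2} \approx 1340.5$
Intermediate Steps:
$d{\left(t,G \right)} = \frac{2}{3}$ ($d{\left(t,G \right)} = \frac{4}{3} + \frac{1}{6} \left(-4\right) = \frac{4}{3} - \frac{2}{3} = \frac{2}{3}$)
$J{\left(R,P \right)} = \frac{3}{2}$ ($J{\left(R,P \right)} = \frac{1}{\frac{2}{3}} = \frac{3}{2}$)
$m{\left(q,x \right)} = \frac{3}{2} + x q^{2}$ ($m{\left(q,x \right)} = q q x + \frac{3}{2} = q^{2} x + \frac{3}{2} = x q^{2} + \frac{3}{2} = \frac{3}{2} + x q^{2}$)
$w = -113$ ($w = \left(-1\right) 113 = -113$)
$w + m{\left(T{\left(-11 \right)},12 \right)} = -113 + \left(\frac{3}{2} + 12 \left(-11\right)^{2}\right) = -113 + \left(\frac{3}{2} + 12 \cdot 121\right) = -113 + \left(\frac{3}{2} + 1452\right) = -113 + \frac{2907}{2} = \frac{2681}{2}$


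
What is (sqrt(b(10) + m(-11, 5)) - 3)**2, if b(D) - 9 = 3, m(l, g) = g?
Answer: (3 - sqrt(17))**2 ≈ 1.2614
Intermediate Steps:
b(D) = 12 (b(D) = 9 + 3 = 12)
(sqrt(b(10) + m(-11, 5)) - 3)**2 = (sqrt(12 + 5) - 3)**2 = (sqrt(17) - 3)**2 = (-3 + sqrt(17))**2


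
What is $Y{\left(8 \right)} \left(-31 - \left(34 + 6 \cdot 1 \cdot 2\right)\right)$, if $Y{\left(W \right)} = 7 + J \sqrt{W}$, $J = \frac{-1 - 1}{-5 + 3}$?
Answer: $-539 - 154 \sqrt{2} \approx -756.79$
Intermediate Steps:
$J = 1$ ($J = - \frac{2}{-2} = \left(-2\right) \left(- \frac{1}{2}\right) = 1$)
$Y{\left(W \right)} = 7 + \sqrt{W}$ ($Y{\left(W \right)} = 7 + 1 \sqrt{W} = 7 + \sqrt{W}$)
$Y{\left(8 \right)} \left(-31 - \left(34 + 6 \cdot 1 \cdot 2\right)\right) = \left(7 + \sqrt{8}\right) \left(-31 - \left(34 + 6 \cdot 1 \cdot 2\right)\right) = \left(7 + 2 \sqrt{2}\right) \left(-31 - \left(34 + 6 \cdot 2\right)\right) = \left(7 + 2 \sqrt{2}\right) \left(-31 - 46\right) = \left(7 + 2 \sqrt{2}\right) \left(-77\right) = -539 - 154 \sqrt{2}$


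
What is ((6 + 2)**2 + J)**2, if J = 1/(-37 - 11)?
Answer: 9431041/2304 ≈ 4093.3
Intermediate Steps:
J = -1/48 (J = 1/(-48) = -1/48 ≈ -0.020833)
((6 + 2)**2 + J)**2 = ((6 + 2)**2 - 1/48)**2 = (8**2 - 1/48)**2 = (64 - 1/48)**2 = (3071/48)**2 = 9431041/2304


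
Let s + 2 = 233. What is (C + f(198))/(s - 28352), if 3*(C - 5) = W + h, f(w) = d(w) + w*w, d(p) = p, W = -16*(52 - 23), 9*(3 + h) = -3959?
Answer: -1055827/759267 ≈ -1.3906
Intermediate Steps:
s = 231 (s = -2 + 233 = 231)
h = -3986/9 (h = -3 + (⅑)*(-3959) = -3 - 3959/9 = -3986/9 ≈ -442.89)
W = -464 (W = -16*29 = -464)
f(w) = w + w² (f(w) = w + w*w = w + w²)
C = -8027/27 (C = 5 + (-464 - 3986/9)/3 = 5 + (⅓)*(-8162/9) = 5 - 8162/27 = -8027/27 ≈ -297.30)
(C + f(198))/(s - 28352) = (-8027/27 + 198*(1 + 198))/(231 - 28352) = (-8027/27 + 198*199)/(-28121) = (-8027/27 + 39402)*(-1/28121) = (1055827/27)*(-1/28121) = -1055827/759267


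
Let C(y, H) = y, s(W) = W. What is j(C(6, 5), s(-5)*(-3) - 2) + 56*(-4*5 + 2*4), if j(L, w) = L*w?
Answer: -594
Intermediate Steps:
j(C(6, 5), s(-5)*(-3) - 2) + 56*(-4*5 + 2*4) = 6*(-5*(-3) - 2) + 56*(-4*5 + 2*4) = 6*(15 - 2) + 56*(-20 + 8) = 6*13 + 56*(-12) = 78 - 672 = -594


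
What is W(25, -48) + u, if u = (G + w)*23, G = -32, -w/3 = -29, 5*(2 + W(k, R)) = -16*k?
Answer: 1183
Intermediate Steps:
W(k, R) = -2 - 16*k/5 (W(k, R) = -2 + (-16*k)/5 = -2 - 16*k/5)
w = 87 (w = -3*(-29) = 87)
u = 1265 (u = (-32 + 87)*23 = 55*23 = 1265)
W(25, -48) + u = (-2 - 16/5*25) + 1265 = (-2 - 80) + 1265 = -82 + 1265 = 1183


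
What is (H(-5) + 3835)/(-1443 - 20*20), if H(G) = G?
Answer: -3830/1843 ≈ -2.0781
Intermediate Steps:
(H(-5) + 3835)/(-1443 - 20*20) = (-5 + 3835)/(-1443 - 20*20) = 3830/(-1443 - 400) = 3830/(-1843) = 3830*(-1/1843) = -3830/1843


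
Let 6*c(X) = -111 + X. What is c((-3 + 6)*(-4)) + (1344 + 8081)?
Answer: 18809/2 ≈ 9404.5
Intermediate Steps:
c(X) = -37/2 + X/6 (c(X) = (-111 + X)/6 = -37/2 + X/6)
c((-3 + 6)*(-4)) + (1344 + 8081) = (-37/2 + ((-3 + 6)*(-4))/6) + (1344 + 8081) = (-37/2 + (3*(-4))/6) + 9425 = (-37/2 + (⅙)*(-12)) + 9425 = (-37/2 - 2) + 9425 = -41/2 + 9425 = 18809/2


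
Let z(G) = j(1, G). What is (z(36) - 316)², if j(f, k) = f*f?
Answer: 99225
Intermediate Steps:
j(f, k) = f²
z(G) = 1 (z(G) = 1² = 1)
(z(36) - 316)² = (1 - 316)² = (-315)² = 99225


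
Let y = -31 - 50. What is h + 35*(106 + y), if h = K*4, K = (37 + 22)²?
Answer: 14799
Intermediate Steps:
y = -81
K = 3481 (K = 59² = 3481)
h = 13924 (h = 3481*4 = 13924)
h + 35*(106 + y) = 13924 + 35*(106 - 81) = 13924 + 35*25 = 13924 + 875 = 14799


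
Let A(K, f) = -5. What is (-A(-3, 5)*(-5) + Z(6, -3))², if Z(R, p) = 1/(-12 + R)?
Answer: 22801/36 ≈ 633.36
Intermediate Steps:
(-A(-3, 5)*(-5) + Z(6, -3))² = (-1*(-5)*(-5) + 1/(-12 + 6))² = (5*(-5) + 1/(-6))² = (-25 - ⅙)² = (-151/6)² = 22801/36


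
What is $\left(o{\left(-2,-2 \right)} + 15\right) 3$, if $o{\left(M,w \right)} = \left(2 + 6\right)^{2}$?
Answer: $237$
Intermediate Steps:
$o{\left(M,w \right)} = 64$ ($o{\left(M,w \right)} = 8^{2} = 64$)
$\left(o{\left(-2,-2 \right)} + 15\right) 3 = \left(64 + 15\right) 3 = 79 \cdot 3 = 237$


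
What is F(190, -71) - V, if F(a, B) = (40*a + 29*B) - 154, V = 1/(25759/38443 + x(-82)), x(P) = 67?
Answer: 14013918837/2601440 ≈ 5387.0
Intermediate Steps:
V = 38443/2601440 (V = 1/(25759/38443 + 67) = 1/(2601440/38443) = 38443/2601440 ≈ 0.014778)
F(a, B) = -154 + 29*B + 40*a (F(a, B) = (29*B + 40*a) - 154 = -154 + 29*B + 40*a)
F(190, -71) - V = (-154 + 29*(-71) + 40*190) - 1*38443/2601440 = (-154 - 2059 + 7600) - 38443/2601440 = 5387 - 38443/2601440 = 14013918837/2601440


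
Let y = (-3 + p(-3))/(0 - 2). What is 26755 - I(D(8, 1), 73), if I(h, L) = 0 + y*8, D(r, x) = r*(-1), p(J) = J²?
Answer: 26779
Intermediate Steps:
y = -3 (y = (-3 + (-3)²)/(0 - 2) = (-3 + 9)/(-2) = 6*(-½) = -3)
D(r, x) = -r
I(h, L) = -24 (I(h, L) = 0 - 3*8 = 0 - 24 = -24)
26755 - I(D(8, 1), 73) = 26755 - 1*(-24) = 26755 + 24 = 26779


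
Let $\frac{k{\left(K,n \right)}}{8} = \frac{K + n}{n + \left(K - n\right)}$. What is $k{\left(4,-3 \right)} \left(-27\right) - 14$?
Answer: $-68$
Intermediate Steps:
$k{\left(K,n \right)} = \frac{8 \left(K + n\right)}{K}$ ($k{\left(K,n \right)} = 8 \frac{K + n}{n + \left(K - n\right)} = 8 \frac{K + n}{K} = \frac{8 \left(K + n\right)}{K}$)
$k{\left(4,-3 \right)} \left(-27\right) - 14 = \left(8 + 8 \left(-3\right) \frac{1}{4}\right) \left(-27\right) - 14 = \left(8 - 6\right) \left(-27\right) - 14 = 2 \left(-27\right) - 14 = -54 - 14 = -68$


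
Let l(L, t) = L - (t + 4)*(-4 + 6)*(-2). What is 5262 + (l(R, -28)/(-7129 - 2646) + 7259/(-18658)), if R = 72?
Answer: 959623311967/182381950 ≈ 5261.6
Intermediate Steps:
l(L, t) = 16 + L + 4*t (l(L, t) = L - (4 + t)*2*(-2) = L - (8 + 2*t)*(-2) = L - (-16 - 4*t) = L + (16 + 4*t) = 16 + L + 4*t)
5262 + (l(R, -28)/(-7129 - 2646) + 7259/(-18658)) = 5262 + ((16 + 72 + 4*(-28))/(-7129 - 2646) + 7259/(-18658)) = 5262 + ((16 + 72 - 112)/(-9775) + 7259*(-1/18658)) = 5262 + (-24*(-1/9775) - 7259/18658) = 5262 + (24/9775 - 7259/18658) = 5262 - 70508933/182381950 = 959623311967/182381950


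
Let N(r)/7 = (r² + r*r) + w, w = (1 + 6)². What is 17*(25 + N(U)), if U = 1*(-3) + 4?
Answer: 6494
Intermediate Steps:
w = 49 (w = 7² = 49)
U = 1 (U = -3 + 4 = 1)
N(r) = 343 + 14*r² (N(r) = 7*((r² + r*r) + 49) = 7*((r² + r²) + 49) = 7*(2*r² + 49) = 7*(49 + 2*r²) = 343 + 14*r²)
17*(25 + N(U)) = 17*(25 + (343 + 14*1²)) = 17*(25 + (343 + 14*1)) = 17*(25 + (343 + 14)) = 17*(25 + 357) = 17*382 = 6494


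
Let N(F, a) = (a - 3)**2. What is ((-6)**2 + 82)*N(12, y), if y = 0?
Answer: 1062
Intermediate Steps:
N(F, a) = (-3 + a)**2
((-6)**2 + 82)*N(12, y) = ((-6)**2 + 82)*(-3 + 0)**2 = (36 + 82)*(-3)**2 = 118*9 = 1062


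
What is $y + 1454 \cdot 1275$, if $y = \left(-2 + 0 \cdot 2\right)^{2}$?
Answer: $1853854$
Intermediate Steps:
$y = 4$ ($y = \left(-2 + 0\right)^{2} = \left(-2\right)^{2} = 4$)
$y + 1454 \cdot 1275 = 4 + 1454 \cdot 1275 = 4 + 1853850 = 1853854$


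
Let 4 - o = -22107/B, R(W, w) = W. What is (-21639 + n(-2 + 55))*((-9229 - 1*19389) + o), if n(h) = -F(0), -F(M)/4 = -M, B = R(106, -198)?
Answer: 65154531303/106 ≈ 6.1467e+8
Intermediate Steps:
B = 106
F(M) = 4*M (F(M) = -(-4)*M = 4*M)
o = 22531/106 (o = 4 - (-22107)/106 = 4 - 1*(-22107/106) = 4 + 22107/106 = 22531/106 ≈ 212.56)
n(h) = 0 (n(h) = -4*0 = -1*0 = 0)
(-21639 + n(-2 + 55))*((-9229 - 1*19389) + o) = (-21639 + 0)*((-9229 - 1*19389) + 22531/106) = -21639*((-9229 - 19389) + 22531/106) = -21639*(-28618 + 22531/106) = -21639*(-3010977/106) = 65154531303/106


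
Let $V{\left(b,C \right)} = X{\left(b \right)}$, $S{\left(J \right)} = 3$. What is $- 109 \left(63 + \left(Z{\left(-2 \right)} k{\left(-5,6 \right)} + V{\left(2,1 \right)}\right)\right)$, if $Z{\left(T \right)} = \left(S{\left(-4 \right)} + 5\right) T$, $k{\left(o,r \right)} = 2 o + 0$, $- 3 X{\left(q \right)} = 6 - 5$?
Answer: $- \frac{72812}{3} \approx -24271.0$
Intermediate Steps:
$X{\left(q \right)} = - \frac{1}{3}$ ($X{\left(q \right)} = - \frac{6 - 5}{3} = \left(- \frac{1}{3}\right) 1 = - \frac{1}{3}$)
$V{\left(b,C \right)} = - \frac{1}{3}$
$k{\left(o,r \right)} = 2 o$
$Z{\left(T \right)} = 8 T$ ($Z{\left(T \right)} = \left(3 + 5\right) T = 8 T$)
$- 109 \left(63 + \left(Z{\left(-2 \right)} k{\left(-5,6 \right)} + V{\left(2,1 \right)}\right)\right) = - 109 \left(63 - \left(\frac{1}{3} - 8 \left(-2\right) 2 \left(-5\right)\right)\right) = - 109 \left(63 - - \frac{479}{3}\right) = - 109 \left(63 + \left(160 - \frac{1}{3}\right)\right) = - 109 \left(63 + \frac{479}{3}\right) = \left(-109\right) \frac{668}{3} = - \frac{72812}{3}$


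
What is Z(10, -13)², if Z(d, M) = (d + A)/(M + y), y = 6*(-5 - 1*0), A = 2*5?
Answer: 400/1849 ≈ 0.21633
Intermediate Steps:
A = 10
y = -30 (y = 6*(-5 + 0) = 6*(-5) = -30)
Z(d, M) = (10 + d)/(-30 + M) (Z(d, M) = (d + 10)/(M - 30) = (10 + d)/(-30 + M))
Z(10, -13)² = ((10 + 10)/(-30 - 13))² = (20/(-43))² = (-1/43*20)² = (-20/43)² = 400/1849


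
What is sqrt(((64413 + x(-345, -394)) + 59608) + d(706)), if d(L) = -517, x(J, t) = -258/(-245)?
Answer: 3*sqrt(16810410)/35 ≈ 351.43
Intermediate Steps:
x(J, t) = 258/245 (x(J, t) = -258*(-1/245) = 258/245)
sqrt(((64413 + x(-345, -394)) + 59608) + d(706)) = sqrt(((64413 + 258/245) + 59608) - 517) = sqrt((15781443/245 + 59608) - 517) = sqrt(30385403/245 - 517) = sqrt(30258738/245) = 3*sqrt(16810410)/35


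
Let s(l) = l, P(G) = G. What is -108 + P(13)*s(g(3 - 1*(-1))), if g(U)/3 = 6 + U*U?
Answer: 750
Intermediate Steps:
g(U) = 18 + 3*U**2 (g(U) = 3*(6 + U*U) = 3*(6 + U**2) = 18 + 3*U**2)
-108 + P(13)*s(g(3 - 1*(-1))) = -108 + 13*(18 + 3*(3 - 1*(-1))**2) = -108 + 13*(18 + 3*(3 + 1)**2) = -108 + 13*(18 + 3*4**2) = -108 + 13*(18 + 3*16) = -108 + 13*(18 + 48) = -108 + 13*66 = -108 + 858 = 750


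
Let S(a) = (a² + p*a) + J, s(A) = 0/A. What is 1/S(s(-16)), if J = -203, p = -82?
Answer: -1/203 ≈ -0.0049261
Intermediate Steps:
s(A) = 0
S(a) = -203 + a² - 82*a (S(a) = (a² - 82*a) - 203 = -203 + a² - 82*a)
1/S(s(-16)) = 1/(-203 + 0² - 82*0) = 1/(-203 + 0 + 0) = 1/(-203) = -1/203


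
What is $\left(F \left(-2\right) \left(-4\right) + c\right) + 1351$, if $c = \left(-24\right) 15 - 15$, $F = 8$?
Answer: $1040$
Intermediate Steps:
$c = -375$ ($c = -360 - 15 = -375$)
$\left(F \left(-2\right) \left(-4\right) + c\right) + 1351 = \left(8 \left(-2\right) \left(-4\right) - 375\right) + 1351 = \left(\left(-16\right) \left(-4\right) - 375\right) + 1351 = \left(64 - 375\right) + 1351 = -311 + 1351 = 1040$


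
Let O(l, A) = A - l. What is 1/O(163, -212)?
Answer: -1/375 ≈ -0.0026667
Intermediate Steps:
1/O(163, -212) = 1/(-212 - 1*163) = 1/(-212 - 163) = 1/(-375) = -1/375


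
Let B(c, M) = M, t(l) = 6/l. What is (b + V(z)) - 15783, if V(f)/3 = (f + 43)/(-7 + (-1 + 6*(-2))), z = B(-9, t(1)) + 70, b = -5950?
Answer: -435017/20 ≈ -21751.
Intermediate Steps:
z = 76 (z = 6/1 + 70 = 6*1 + 70 = 6 + 70 = 76)
V(f) = -129/20 - 3*f/20 (V(f) = 3*((f + 43)/(-7 + (-1 + 6*(-2)))) = 3*((43 + f)/(-7 + (-1 - 12))) = 3*((43 + f)/(-7 - 13)) = 3*((43 + f)/(-20)) = 3*((43 + f)*(-1/20)) = 3*(-43/20 - f/20) = -129/20 - 3*f/20)
(b + V(z)) - 15783 = (-5950 + (-129/20 - 3/20*76)) - 15783 = (-5950 + (-129/20 - 57/5)) - 15783 = (-5950 - 357/20) - 15783 = -119357/20 - 15783 = -435017/20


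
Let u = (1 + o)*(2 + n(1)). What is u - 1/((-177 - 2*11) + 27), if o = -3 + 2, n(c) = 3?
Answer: 1/172 ≈ 0.0058140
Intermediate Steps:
o = -1
u = 0 (u = (1 - 1)*(2 + 3) = 0*5 = 0)
u - 1/((-177 - 2*11) + 27) = 0 - 1/((-177 - 2*11) + 27) = 0 - 1/((-177 - 1*22) + 27) = 0 - 1/((-177 - 22) + 27) = 0 - 1/(-199 + 27) = 0 - 1/(-172) = 0 - 1*(-1/172) = 0 + 1/172 = 1/172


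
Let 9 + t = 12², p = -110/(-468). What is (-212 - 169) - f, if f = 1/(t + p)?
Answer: -12056979/31645 ≈ -381.01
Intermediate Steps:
p = 55/234 (p = -110*(-1/468) = 55/234 ≈ 0.23504)
t = 135 (t = -9 + 12² = -9 + 144 = 135)
f = 234/31645 (f = 1/(135 + 55/234) = 1/(31645/234) = 234/31645 ≈ 0.0073945)
(-212 - 169) - f = (-212 - 169) - 1*234/31645 = -381 - 234/31645 = -12056979/31645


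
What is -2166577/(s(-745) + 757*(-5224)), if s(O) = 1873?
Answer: 2166577/3952695 ≈ 0.54813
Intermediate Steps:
-2166577/(s(-745) + 757*(-5224)) = -2166577/(1873 + 757*(-5224)) = -2166577/(1873 - 3954568) = -2166577/(-3952695) = -2166577*(-1/3952695) = 2166577/3952695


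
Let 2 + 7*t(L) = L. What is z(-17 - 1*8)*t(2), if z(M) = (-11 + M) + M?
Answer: 0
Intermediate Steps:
t(L) = -2/7 + L/7
z(M) = -11 + 2*M
z(-17 - 1*8)*t(2) = (-11 + 2*(-17 - 1*8))*(-2/7 + (⅐)*2) = (-11 + 2*(-17 - 8))*(-2/7 + 2/7) = (-11 + 2*(-25))*0 = (-11 - 50)*0 = -61*0 = 0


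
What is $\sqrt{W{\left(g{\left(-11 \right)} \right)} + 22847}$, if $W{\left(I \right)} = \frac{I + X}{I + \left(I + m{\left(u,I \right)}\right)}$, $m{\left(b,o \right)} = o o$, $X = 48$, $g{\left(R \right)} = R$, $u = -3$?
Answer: $\frac{\sqrt{24880790}}{33} \approx 151.15$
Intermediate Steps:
$m{\left(b,o \right)} = o^{2}$
$W{\left(I \right)} = \frac{48 + I}{I^{2} + 2 I}$ ($W{\left(I \right)} = \frac{I + 48}{I + \left(I + I^{2}\right)} = \frac{48 + I}{I^{2} + 2 I}$)
$\sqrt{W{\left(g{\left(-11 \right)} \right)} + 22847} = \sqrt{\frac{48 - 11}{\left(-11\right) \left(2 - 11\right)} + 22847} = \sqrt{\left(- \frac{1}{11}\right) \frac{1}{-9} \cdot 37 + 22847} = \sqrt{\left(- \frac{1}{11}\right) \left(- \frac{1}{9}\right) 37 + 22847} = \sqrt{\frac{37}{99} + 22847} = \sqrt{\frac{2261890}{99}} = \frac{\sqrt{24880790}}{33}$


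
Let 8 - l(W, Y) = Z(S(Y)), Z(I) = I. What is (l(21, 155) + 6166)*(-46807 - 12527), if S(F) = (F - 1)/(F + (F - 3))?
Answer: -112453594176/307 ≈ -3.6630e+8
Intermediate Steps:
S(F) = (-1 + F)/(-3 + 2*F) (S(F) = (-1 + F)/(F + (-3 + F)) = (-1 + F)/(-3 + 2*F))
l(W, Y) = 8 - (-1 + Y)/(-3 + 2*Y)
(l(21, 155) + 6166)*(-46807 - 12527) = ((-23 + 15*155)/(-3 + 2*155) + 6166)*(-46807 - 12527) = ((-23 + 2325)/(-3 + 310) + 6166)*(-59334) = (2302/307 + 6166)*(-59334) = (1895264/307)*(-59334) = -112453594176/307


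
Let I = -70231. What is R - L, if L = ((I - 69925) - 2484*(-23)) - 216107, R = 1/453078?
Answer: 135529675219/453078 ≈ 2.9913e+5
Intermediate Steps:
R = 1/453078 ≈ 2.2071e-6
L = -299131 (L = ((-70231 - 69925) - 2484*(-23)) - 216107 = (-140156 + 57132) - 216107 = -83024 - 216107 = -299131)
R - L = 1/453078 - 1*(-299131) = 1/453078 + 299131 = 135529675219/453078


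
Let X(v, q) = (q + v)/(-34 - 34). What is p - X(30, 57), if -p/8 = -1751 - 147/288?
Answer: 1429363/102 ≈ 14013.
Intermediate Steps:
X(v, q) = -q/68 - v/68 (X(v, q) = (q + v)/(-68) = (q + v)*(-1/68) = -q/68 - v/68)
p = 168145/12 (p = -8*(-1751 - 147/288) = -8*(-1751 - 1*49/96) = -8*(-1751 - 49/96) = -8*(-168145/96) = 168145/12 ≈ 14012.)
p - X(30, 57) = 168145/12 - (-1/68*57 - 1/68*30) = 168145/12 - (-57/68 - 15/34) = 168145/12 - 1*(-87/68) = 168145/12 + 87/68 = 1429363/102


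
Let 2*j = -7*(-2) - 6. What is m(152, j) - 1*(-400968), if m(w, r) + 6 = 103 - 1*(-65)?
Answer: 401130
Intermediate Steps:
j = 4 (j = (-7*(-2) - 6)/2 = (14 - 6)/2 = (½)*8 = 4)
m(w, r) = 162 (m(w, r) = -6 + (103 - 1*(-65)) = -6 + (103 + 65) = -6 + 168 = 162)
m(152, j) - 1*(-400968) = 162 - 1*(-400968) = 162 + 400968 = 401130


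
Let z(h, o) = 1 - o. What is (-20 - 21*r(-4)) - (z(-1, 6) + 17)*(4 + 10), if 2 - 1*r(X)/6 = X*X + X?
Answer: 1072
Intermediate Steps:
r(X) = 12 - 6*X - 6*X² (r(X) = 12 - 6*(X*X + X) = 12 - 6*(X² + X) = 12 - 6*(X + X²) = 12 + (-6*X - 6*X²) = 12 - 6*X - 6*X²)
(-20 - 21*r(-4)) - (z(-1, 6) + 17)*(4 + 10) = (-20 - 21*(12 - 6*(-4) - 6*(-4)²)) - ((1 - 1*6) + 17)*(4 + 10) = (-20 - 21*(12 + 24 - 6*16)) - ((1 - 6) + 17)*14 = (-20 - 21*(12 + 24 - 96)) - (-5 + 17)*14 = (-20 - 21*(-60)) - 12*14 = (-20 + 1260) - 1*168 = 1240 - 168 = 1072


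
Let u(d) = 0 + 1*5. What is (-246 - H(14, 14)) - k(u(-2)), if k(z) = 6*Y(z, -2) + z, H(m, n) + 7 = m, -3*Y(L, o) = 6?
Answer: -246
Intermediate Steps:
Y(L, o) = -2 (Y(L, o) = -⅓*6 = -2)
H(m, n) = -7 + m
u(d) = 5 (u(d) = 0 + 5 = 5)
k(z) = -12 + z (k(z) = 6*(-2) + z = -12 + z)
(-246 - H(14, 14)) - k(u(-2)) = (-246 - (-7 + 14)) - (-12 + 5) = (-246 - 1*7) - 1*(-7) = (-246 - 7) + 7 = -253 + 7 = -246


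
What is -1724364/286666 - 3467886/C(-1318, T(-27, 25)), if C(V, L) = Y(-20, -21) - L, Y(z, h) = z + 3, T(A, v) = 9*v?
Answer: 248426927997/17343293 ≈ 14324.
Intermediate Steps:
Y(z, h) = 3 + z
C(V, L) = -17 - L (C(V, L) = (3 - 20) - L = -17 - L)
-1724364/286666 - 3467886/C(-1318, T(-27, 25)) = -1724364/286666 - 3467886/(-17 - 9*25) = -1724364*1/286666 - 3467886/(-17 - 1*225) = -862182/143333 - 3467886/(-17 - 225) = -862182/143333 - 3467886/(-242) = -862182/143333 - 3467886*(-1/242) = -862182/143333 + 1733943/121 = 248426927997/17343293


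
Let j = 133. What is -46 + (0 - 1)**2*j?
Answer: 87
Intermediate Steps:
-46 + (0 - 1)**2*j = -46 + (0 - 1)**2*133 = -46 + (-1)**2*133 = -46 + 1*133 = -46 + 133 = 87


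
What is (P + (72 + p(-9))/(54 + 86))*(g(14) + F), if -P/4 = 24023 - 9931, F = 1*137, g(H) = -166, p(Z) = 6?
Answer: 114425909/70 ≈ 1.6347e+6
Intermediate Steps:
F = 137
P = -56368 (P = -4*(24023 - 9931) = -4*14092 = -56368)
(P + (72 + p(-9))/(54 + 86))*(g(14) + F) = (-56368 + (72 + 6)/(54 + 86))*(-166 + 137) = (-56368 + 78/140)*(-29) = (-56368 + (1/140)*78)*(-29) = (-56368 + 39/70)*(-29) = -3945721/70*(-29) = 114425909/70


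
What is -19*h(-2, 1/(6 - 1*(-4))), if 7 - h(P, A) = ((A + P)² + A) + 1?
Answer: -4351/100 ≈ -43.510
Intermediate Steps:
h(P, A) = 6 - A - (A + P)² (h(P, A) = 7 - (((A + P)² + A) + 1) = 7 - ((A + (A + P)²) + 1) = 7 - (1 + A + (A + P)²) = 7 + (-1 - A - (A + P)²) = 6 - A - (A + P)²)
-19*h(-2, 1/(6 - 1*(-4))) = -19*(6 - 1/(6 - 1*(-4)) - (1/(6 - 1*(-4)) - 2)²) = -19*(6 - 1/(6 + 4) - (1/(6 + 4) - 2)²) = -19*(6 - 1/10 - (1/10 - 2)²) = -19*(6 - 1*⅒ - (⅒ - 2)²) = -19*(6 - ⅒ - (-19/10)²) = -19*(6 - ⅒ - 1*361/100) = -19*(6 - ⅒ - 361/100) = -19*229/100 = -4351/100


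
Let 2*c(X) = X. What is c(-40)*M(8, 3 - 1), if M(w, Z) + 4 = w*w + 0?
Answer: -1200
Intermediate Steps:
M(w, Z) = -4 + w**2 (M(w, Z) = -4 + (w*w + 0) = -4 + (w**2 + 0) = -4 + w**2)
c(X) = X/2
c(-40)*M(8, 3 - 1) = ((1/2)*(-40))*(-4 + 8**2) = -20*(-4 + 64) = -20*60 = -1200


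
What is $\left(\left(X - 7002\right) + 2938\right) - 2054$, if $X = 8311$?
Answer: $2193$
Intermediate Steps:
$\left(\left(X - 7002\right) + 2938\right) - 2054 = \left(\left(8311 - 7002\right) + 2938\right) - 2054 = \left(1309 + 2938\right) - 2054 = 4247 - 2054 = 2193$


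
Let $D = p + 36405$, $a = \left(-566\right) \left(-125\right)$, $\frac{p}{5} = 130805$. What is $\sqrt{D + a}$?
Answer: $2 \sqrt{190295} \approx 872.46$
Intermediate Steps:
$p = 654025$ ($p = 5 \cdot 130805 = 654025$)
$a = 70750$
$D = 690430$ ($D = 654025 + 36405 = 690430$)
$\sqrt{D + a} = \sqrt{690430 + 70750} = \sqrt{761180} = 2 \sqrt{190295}$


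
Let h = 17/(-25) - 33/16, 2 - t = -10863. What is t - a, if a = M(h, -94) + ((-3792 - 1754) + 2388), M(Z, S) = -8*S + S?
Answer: 13365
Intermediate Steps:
t = 10865 (t = 2 - 1*(-10863) = 2 + 10863 = 10865)
h = -1097/400 (h = 17*(-1/25) - 33*1/16 = -17/25 - 33/16 = -1097/400 ≈ -2.7425)
M(Z, S) = -7*S
a = -2500 (a = -7*(-94) + ((-3792 - 1754) + 2388) = 658 + (-5546 + 2388) = 658 - 3158 = -2500)
t - a = 10865 - 1*(-2500) = 10865 + 2500 = 13365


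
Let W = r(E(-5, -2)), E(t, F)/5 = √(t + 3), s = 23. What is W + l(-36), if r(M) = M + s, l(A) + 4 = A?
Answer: -17 + 5*I*√2 ≈ -17.0 + 7.0711*I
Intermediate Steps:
l(A) = -4 + A
E(t, F) = 5*√(3 + t) (E(t, F) = 5*√(t + 3) = 5*√(3 + t))
r(M) = 23 + M (r(M) = M + 23 = 23 + M)
W = 23 + 5*I*√2 (W = 23 + 5*√(3 - 5) = 23 + 5*√(-2) = 23 + 5*(I*√2) = 23 + 5*I*√2 ≈ 23.0 + 7.0711*I)
W + l(-36) = (23 + 5*I*√2) + (-4 - 36) = (23 + 5*I*√2) - 40 = -17 + 5*I*√2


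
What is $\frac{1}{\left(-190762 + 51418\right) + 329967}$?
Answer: $\frac{1}{190623} \approx 5.246 \cdot 10^{-6}$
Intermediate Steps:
$\frac{1}{\left(-190762 + 51418\right) + 329967} = \frac{1}{-139344 + 329967} = \frac{1}{190623}$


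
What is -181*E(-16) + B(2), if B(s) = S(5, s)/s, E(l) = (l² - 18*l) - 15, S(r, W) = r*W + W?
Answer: -95743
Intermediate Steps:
S(r, W) = W + W*r (S(r, W) = W*r + W = W + W*r)
E(l) = -15 + l² - 18*l
B(s) = 6 (B(s) = (s*(1 + 5))/s = (s*6)/s = (6*s)/s = 6)
-181*E(-16) + B(2) = -181*(-15 + (-16)² - 18*(-16)) + 6 = -181*(-15 + 256 + 288) + 6 = -181*529 + 6 = -95749 + 6 = -95743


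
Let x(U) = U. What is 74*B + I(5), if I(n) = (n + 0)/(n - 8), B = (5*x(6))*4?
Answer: 26635/3 ≈ 8878.3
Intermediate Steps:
B = 120 (B = (5*6)*4 = 30*4 = 120)
I(n) = n/(-8 + n)
74*B + I(5) = 74*120 + 5/(-8 + 5) = 8880 + 5/(-3) = 8880 + 5*(-1/3) = 8880 - 5/3 = 26635/3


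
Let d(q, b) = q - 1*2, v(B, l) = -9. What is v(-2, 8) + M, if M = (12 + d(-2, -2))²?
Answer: 55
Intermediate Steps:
d(q, b) = -2 + q (d(q, b) = q - 2 = -2 + q)
M = 64 (M = (12 + (-2 - 2))² = (12 - 4)² = 8² = 64)
v(-2, 8) + M = -9 + 64 = 55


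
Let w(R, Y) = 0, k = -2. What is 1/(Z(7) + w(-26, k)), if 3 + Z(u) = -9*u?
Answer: -1/66 ≈ -0.015152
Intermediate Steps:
Z(u) = -3 - 9*u
1/(Z(7) + w(-26, k)) = 1/((-3 - 9*7) + 0) = 1/((-3 - 63) + 0) = 1/(-66 + 0) = 1/(-66) = -1/66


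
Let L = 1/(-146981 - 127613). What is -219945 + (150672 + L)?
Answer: -19021950163/274594 ≈ -69273.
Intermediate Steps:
L = -1/274594 (L = 1/(-274594) = -1/274594 ≈ -3.6417e-6)
-219945 + (150672 + L) = -219945 + (150672 - 1/274594) = -219945 + 41373627167/274594 = -19021950163/274594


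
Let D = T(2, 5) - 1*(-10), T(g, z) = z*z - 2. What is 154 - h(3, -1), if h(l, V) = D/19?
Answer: 2893/19 ≈ 152.26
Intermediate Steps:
T(g, z) = -2 + z² (T(g, z) = z² - 2 = -2 + z²)
D = 33 (D = (-2 + 5²) - 1*(-10) = (-2 + 25) + 10 = 23 + 10 = 33)
h(l, V) = 33/19
154 - h(3, -1) = 154 - 1*33/19 = 154 - 33/19 = 2893/19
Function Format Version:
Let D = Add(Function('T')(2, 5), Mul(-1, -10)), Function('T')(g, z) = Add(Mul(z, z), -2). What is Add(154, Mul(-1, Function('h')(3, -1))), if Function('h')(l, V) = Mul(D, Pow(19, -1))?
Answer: Rational(2893, 19) ≈ 152.26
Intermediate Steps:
Function('T')(g, z) = Add(-2, Pow(z, 2)) (Function('T')(g, z) = Add(Pow(z, 2), -2) = Add(-2, Pow(z, 2)))
D = 33 (D = Add(Add(-2, Pow(5, 2)), Mul(-1, -10)) = Add(Add(-2, 25), 10) = Add(23, 10) = 33)
Function('h')(l, V) = Rational(33, 19) (Function('h')(l, V) = Mul(33, Pow(19, -1)) = Mul(33, Rational(1, 19)) = Rational(33, 19))
Add(154, Mul(-1, Function('h')(3, -1))) = Add(154, Mul(-1, Rational(33, 19))) = Add(154, Rational(-33, 19)) = Rational(2893, 19)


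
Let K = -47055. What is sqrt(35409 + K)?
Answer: 3*I*sqrt(1294) ≈ 107.92*I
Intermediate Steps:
sqrt(35409 + K) = sqrt(35409 - 47055) = sqrt(-11646) = 3*I*sqrt(1294)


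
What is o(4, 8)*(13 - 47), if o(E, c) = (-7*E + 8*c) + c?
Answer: -1496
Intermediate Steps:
o(E, c) = -7*E + 9*c
o(4, 8)*(13 - 47) = (-7*4 + 9*8)*(13 - 47) = (-28 + 72)*(-34) = 44*(-34) = -1496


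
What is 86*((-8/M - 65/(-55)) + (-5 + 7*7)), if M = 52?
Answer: 553754/143 ≈ 3872.4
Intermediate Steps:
86*((-8/M - 65/(-55)) + (-5 + 7*7)) = 86*((-8/52 - 65/(-55)) + (-5 + 7*7)) = 86*((-8*1/52 - 65*(-1/55)) + (-5 + 49)) = 86*((-2/13 + 13/11) + 44) = 86*(147/143 + 44) = 86*(6439/143) = 553754/143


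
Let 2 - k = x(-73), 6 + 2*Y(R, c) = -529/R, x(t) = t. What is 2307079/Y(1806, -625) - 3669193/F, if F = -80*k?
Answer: -9991463141911/13638000 ≈ -7.3262e+5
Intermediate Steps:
Y(R, c) = -3 - 529/(2*R) (Y(R, c) = -3 + (-529/R)/2 = -3 - 529/(2*R))
k = 75 (k = 2 - 1*(-73) = 2 + 73 = 75)
F = -6000 (F = -80*75 = -6000)
2307079/Y(1806, -625) - 3669193/F = 2307079/(-3 - 529/2/1806) - 3669193/(-6000) = 2307079/(-3 - 529/2*1/1806) - 3669193*(-1/6000) = 2307079/(-3 - 529/3612) + 3669193/6000 = 2307079/(-11365/3612) + 3669193/6000 = 2307079*(-3612/11365) + 3669193/6000 = -8333169348/11365 + 3669193/6000 = -9991463141911/13638000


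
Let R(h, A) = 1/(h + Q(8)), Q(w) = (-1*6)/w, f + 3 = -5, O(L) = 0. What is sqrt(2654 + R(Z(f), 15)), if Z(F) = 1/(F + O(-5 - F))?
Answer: sqrt(129990)/7 ≈ 51.506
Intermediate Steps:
f = -8 (f = -3 - 5 = -8)
Z(F) = 1/F (Z(F) = 1/(F + 0) = 1/F)
Q(w) = -6/w
R(h, A) = 1/(-3/4 + h) (R(h, A) = 1/(h - 6/8) = 1/(h - 6*1/8) = 1/(h - 3/4) = 1/(-3/4 + h))
sqrt(2654 + R(Z(f), 15)) = sqrt(2654 + 4/(-3 + 4/(-8))) = sqrt(2654 + 4/(-3 + 4*(-1/8))) = sqrt(2654 + 4/(-3 - 1/2)) = sqrt(2654 + 4/(-7/2)) = sqrt(2654 + 4*(-2/7)) = sqrt(2654 - 8/7) = sqrt(18570/7) = sqrt(129990)/7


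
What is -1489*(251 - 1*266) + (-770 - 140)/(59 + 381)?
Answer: 982649/44 ≈ 22333.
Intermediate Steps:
-1489*(251 - 1*266) + (-770 - 140)/(59 + 381) = -1489*(251 - 266) - 910/440 = -1489*(-15) - 910*1/440 = 22335 - 91/44 = 982649/44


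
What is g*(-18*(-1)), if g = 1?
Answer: 18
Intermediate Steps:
g*(-18*(-1)) = 1*(-18*(-1)) = 1*18 = 18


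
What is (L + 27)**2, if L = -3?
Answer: 576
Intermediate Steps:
(L + 27)**2 = (-3 + 27)**2 = 24**2 = 576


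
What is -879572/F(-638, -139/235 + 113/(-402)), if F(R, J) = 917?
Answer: -879572/917 ≈ -959.18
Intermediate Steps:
-879572/F(-638, -139/235 + 113/(-402)) = -879572/917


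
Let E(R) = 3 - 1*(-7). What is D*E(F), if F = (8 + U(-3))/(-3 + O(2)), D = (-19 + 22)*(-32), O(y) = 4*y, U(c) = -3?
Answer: -960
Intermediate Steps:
D = -96 (D = 3*(-32) = -96)
F = 1 (F = (8 - 3)/(-3 + 4*2) = 5/(-3 + 8) = 5/5 = 5*(1/5) = 1)
E(R) = 10 (E(R) = 3 + 7 = 10)
D*E(F) = -96*10 = -960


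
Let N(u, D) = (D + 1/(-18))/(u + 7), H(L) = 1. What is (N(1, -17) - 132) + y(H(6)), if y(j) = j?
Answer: -19171/144 ≈ -133.13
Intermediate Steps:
N(u, D) = (-1/18 + D)/(7 + u) (N(u, D) = (D - 1/18)/(7 + u) = (-1/18 + D)/(7 + u))
(N(1, -17) - 132) + y(H(6)) = ((-1/18 - 17)/(7 + 1) - 132) + 1 = (-307/18/8 - 132) + 1 = ((1/8)*(-307/18) - 132) + 1 = (-307/144 - 132) + 1 = -19315/144 + 1 = -19171/144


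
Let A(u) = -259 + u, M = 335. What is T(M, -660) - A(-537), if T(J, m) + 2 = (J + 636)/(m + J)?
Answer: 257079/325 ≈ 791.01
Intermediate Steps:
T(J, m) = -2 + (636 + J)/(J + m) (T(J, m) = -2 + (J + 636)/(m + J) = -2 + (636 + J)/(J + m))
T(M, -660) - A(-537) = (636 - 1*335 - 2*(-660))/(335 - 660) - (-259 - 537) = (636 - 335 + 1320)/(-325) - 1*(-796) = -1/325*1621 + 796 = -1621/325 + 796 = 257079/325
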